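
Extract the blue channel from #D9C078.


Color: #D9C078
R = D9 = 217
G = C0 = 192
B = 78 = 120
Blue = 120


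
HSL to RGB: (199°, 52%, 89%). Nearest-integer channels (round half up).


H=199°, S=0.52, L=0.89
C = (1-|2L-1|)×S = (1-|0.78|)×0.52 = 0.1144
H' = H/60 = 199/60 ≈ 3.3167; X = C×(1-|H' mod 2 - 1|) ≈ 0.0782
m = L - C/2 = 0.89 - 0.0572 = 0.8328
Sector ⌊H'⌋ = 3 → (R',G',B') = (0.0, ≈0.0782, 0.1144)
RGB = ((R'+m)×255, (G'+m)×255, (B'+m)×255) = (212.364, 232.2982, 241.536)
Round half up → RGB(212, 232, 242)


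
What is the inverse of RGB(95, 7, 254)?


Invert: (255-R, 255-G, 255-B)
R: 255-95 = 160
G: 255-7 = 248
B: 255-254 = 1
= RGB(160, 248, 1)


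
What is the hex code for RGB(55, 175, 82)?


R = 55 → 37 (hex)
G = 175 → AF (hex)
B = 82 → 52 (hex)
Hex = #37AF52


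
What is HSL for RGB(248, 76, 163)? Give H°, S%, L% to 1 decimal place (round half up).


Normalize: R'=248/255≈0.9725, G'=76/255≈0.2980, B'=163/255≈0.6392
Max=248/255, Min=76/255, Δ=Max-Min=172/255
L = (Max+Min)/2 = (248+76)/510 = 324/510 = 0.63529… → L = 63.5%
L > 0.5 → S = Δ/(2-Max-Min) = 172/(510-248-76) = 172/186 = 0.92473… → S = 92.5%
(the 1/255 factors cancel in S and H, so raw channel differences can be used)
Max is R' → H = 60 × (((G-B)/Δ) mod 6) = 60 × (((76-163)/172) mod 6)
  (-87)/172 = -0.5058…; negative, so add 6 → 5.4941…
  H = 60 × 5.4941… = 329.651…° → H = 329.7°
= HSL(329.7°, 92.5%, 63.5%)


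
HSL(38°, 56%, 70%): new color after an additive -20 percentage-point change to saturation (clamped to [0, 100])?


Original S = 56%
Adjustment = -20 percentage points
New S = 56 + (-20) = 36
Clamp to [0, 100] → 36
= HSL(38°, 36%, 70%)


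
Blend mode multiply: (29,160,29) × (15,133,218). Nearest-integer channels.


Multiply: C = A×B/255, rounded to nearest integer
R: 29×15/255 = 435/255 ≈ 1.706 → 2
G: 160×133/255 = 21280/255 ≈ 83.451 → 83
B: 29×218/255 = 6322/255 ≈ 24.792 → 25
= RGB(2, 83, 25)


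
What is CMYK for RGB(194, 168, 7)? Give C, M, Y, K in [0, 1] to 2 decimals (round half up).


R'=194/255≈0.7608, G'=168/255≈0.6588, B'=7/255≈0.0275
K = 1 - max(R',G',B') = 1 - 194/255 = 61/255 = 0.23921… → 0.24
(1-R'-K)/(1-K) simplifies to (max-R)/max with max = 194:
C = (194-194)/194 = 0/194 = 0 → 0.00
M = (194-168)/194 = 26/194 = 0.13402… → 0.13
Y = (194-7)/194 = 187/194 = 0.96391… → 0.96
= CMYK(0.00, 0.13, 0.96, 0.24)


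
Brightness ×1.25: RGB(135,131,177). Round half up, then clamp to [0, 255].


Multiply each channel by 1.25, round half up, clamp to [0, 255]
R: 135×1.25 = 168.75 → round → 169
G: 131×1.25 = 163.75 → round → 164
B: 177×1.25 = 221.25 → round → 221
= RGB(169, 164, 221)


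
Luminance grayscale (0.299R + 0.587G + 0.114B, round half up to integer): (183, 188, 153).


Gray = 0.299×R + 0.587×G + 0.114×B
Gray = 0.299×183 + 0.587×188 + 0.114×153
Gray = 54.717 + 110.356 + 17.442
Gray = 182.515 → round half up → 183
Gray = 183


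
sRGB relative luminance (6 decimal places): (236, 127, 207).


Linearize each channel (sRGB transfer function): c = v/255; c_lin = c/12.92 if c ≤ 0.04045, else ((c+0.055)/1.055)^2.4
  R: 236/255 ≈ 0.925490 > 0.04045 → ((0.925490+0.055)/1.055)^2.4 ≈ 0.838799
  G: 127/255 ≈ 0.498039 > 0.04045 → ((0.498039+0.055)/1.055)^2.4 ≈ 0.212231
  B: 207/255 ≈ 0.811765 > 0.04045 → ((0.811765+0.055)/1.055)^2.4 ≈ 0.623960
R_lin = 0.838799, G_lin = 0.212231, B_lin = 0.623960
L = 0.2126×R + 0.7152×G + 0.0722×B
L = 0.2126×0.838799 + 0.7152×0.212231 + 0.0722×0.623960
L ≈ 0.375166


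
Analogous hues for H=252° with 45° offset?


Base hue: 252°
Left analog: (252 - 45) mod 360 = 207°
Right analog: (252 + 45) mod 360 = 297°
Analogous hues = 207° and 297°


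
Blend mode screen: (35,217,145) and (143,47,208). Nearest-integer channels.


Screen: C = 255 - (255-A)×(255-B)/255, rounded to nearest integer
R: 255 - (255-35)×(255-143)/255 = 255 - 24640/255 ≈ 255 - 96.627 = 158.373 → 158
G: 255 - (255-217)×(255-47)/255 = 255 - 7904/255 ≈ 255 - 30.996 = 224.004 → 224
B: 255 - (255-145)×(255-208)/255 = 255 - 5170/255 ≈ 255 - 20.275 = 234.725 → 235
= RGB(158, 224, 235)


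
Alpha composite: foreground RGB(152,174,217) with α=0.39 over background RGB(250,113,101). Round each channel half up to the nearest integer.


C = α×F + (1-α)×B, with 1-α = 0.61
R: 0.39×152 + 0.61×250 = 59.28 + 152.50 = 211.78 → 212
G: 0.39×174 + 0.61×113 = 67.86 + 68.93 = 136.79 → 137
B: 0.39×217 + 0.61×101 = 84.63 + 61.61 = 146.24 → 146
= RGB(212, 137, 146)


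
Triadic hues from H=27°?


Triadic: equally spaced at 120° intervals
H1 = 27°
H2 = (27 + 120) mod 360 = 147°
H3 = (27 + 240) mod 360 = 267°
Triadic = 27°, 147°, 267°


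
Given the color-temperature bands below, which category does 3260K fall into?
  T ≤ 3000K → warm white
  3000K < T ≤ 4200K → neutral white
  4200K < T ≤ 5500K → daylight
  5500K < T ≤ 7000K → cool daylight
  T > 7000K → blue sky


Temperature: 3260K
3000K < 3260K ≤ 4200K → neutral white
Classification: neutral white


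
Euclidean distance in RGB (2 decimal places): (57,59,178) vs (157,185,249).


d = √[(R₁-R₂)² + (G₁-G₂)² + (B₁-B₂)²]
d = √[(57-157)² + (59-185)² + (178-249)²]
d = √[10000 + 15876 + 5041]
d = √30917
d ≈ 175.83


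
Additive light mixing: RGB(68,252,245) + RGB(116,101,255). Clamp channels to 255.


Additive: each channel = min(255, C₁+C₂)
R: 68+116 = 184 → 184
G: 252+101 = 353 → 255
B: 245+255 = 500 → 255
= RGB(184, 255, 255)


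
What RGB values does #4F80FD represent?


4F → 79 (R)
80 → 128 (G)
FD → 253 (B)
= RGB(79, 128, 253)


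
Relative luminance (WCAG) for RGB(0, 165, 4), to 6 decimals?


Linearize each channel (sRGB transfer function): c = v/255; c_lin = c/12.92 if c ≤ 0.04045, else ((c+0.055)/1.055)^2.4
  R: 0/255 ≈ 0.000000 ≤ 0.04045 → 0.000000/12.92 ≈ 0.000000
  G: 165/255 ≈ 0.647059 > 0.04045 → ((0.647059+0.055)/1.055)^2.4 ≈ 0.376262
  B: 4/255 ≈ 0.015686 ≤ 0.04045 → 0.015686/12.92 ≈ 0.001214
R_lin = 0.000000, G_lin = 0.376262, B_lin = 0.001214
L = 0.2126×R + 0.7152×G + 0.0722×B
L = 0.2126×0.000000 + 0.7152×0.376262 + 0.0722×0.001214
L ≈ 0.269190


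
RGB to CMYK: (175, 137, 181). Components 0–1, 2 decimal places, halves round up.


R'=175/255≈0.6863, G'=137/255≈0.5373, B'=181/255≈0.7098
K = 1 - max(R',G',B') = 1 - 181/255 = 74/255 = 0.29019… → 0.29
(1-R'-K)/(1-K) simplifies to (max-R)/max with max = 181:
C = (181-175)/181 = 6/181 = 0.03314… → 0.03
M = (181-137)/181 = 44/181 = 0.24309… → 0.24
Y = (181-181)/181 = 0/181 = 0 → 0.00
= CMYK(0.03, 0.24, 0.00, 0.29)


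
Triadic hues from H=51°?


Triadic: equally spaced at 120° intervals
H1 = 51°
H2 = (51 + 120) mod 360 = 171°
H3 = (51 + 240) mod 360 = 291°
Triadic = 51°, 171°, 291°


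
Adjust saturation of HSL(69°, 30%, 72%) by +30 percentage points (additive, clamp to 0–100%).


Original S = 30%
Adjustment = +30 percentage points
New S = 30 + (30) = 60
Clamp to [0, 100] → 60
= HSL(69°, 60%, 72%)


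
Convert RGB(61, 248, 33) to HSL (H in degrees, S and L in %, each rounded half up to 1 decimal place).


Normalize: R'=61/255≈0.2392, G'=248/255≈0.9725, B'=33/255≈0.1294
Max=248/255, Min=33/255, Δ=Max-Min=215/255
L = (Max+Min)/2 = (248+33)/510 = 281/510 = 0.55098… → L = 55.1%
L > 0.5 → S = Δ/(2-Max-Min) = 215/(510-248-33) = 215/229 = 0.93886… → S = 93.9%
(the 1/255 factors cancel in S and H, so raw channel differences can be used)
Max is G' → H = 60 × ((B-R)/Δ + 2) = 60 × ((33-61)/215 + 2)
  -28/215 + 2 = -0.1302… + 2 = 1.8697…
  H = 60 × 1.8697… = 112.186…° → H = 112.2°
= HSL(112.2°, 93.9%, 55.1%)


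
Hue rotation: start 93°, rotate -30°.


New hue = (H + rotation) mod 360
New hue = (93 -30) mod 360
= 63 mod 360
= 63°


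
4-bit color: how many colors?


Colors = 2^bits = 2^4
= 16 colors


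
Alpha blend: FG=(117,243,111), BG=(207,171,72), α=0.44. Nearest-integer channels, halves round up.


C = α×F + (1-α)×B, with 1-α = 0.56
R: 0.44×117 + 0.56×207 = 51.48 + 115.92 = 167.40 → 167
G: 0.44×243 + 0.56×171 = 106.92 + 95.76 = 202.68 → 203
B: 0.44×111 + 0.56×72 = 48.84 + 40.32 = 89.16 → 89
= RGB(167, 203, 89)


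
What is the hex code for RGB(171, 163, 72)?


R = 171 → AB (hex)
G = 163 → A3 (hex)
B = 72 → 48 (hex)
Hex = #ABA348


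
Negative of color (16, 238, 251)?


Invert: (255-R, 255-G, 255-B)
R: 255-16 = 239
G: 255-238 = 17
B: 255-251 = 4
= RGB(239, 17, 4)


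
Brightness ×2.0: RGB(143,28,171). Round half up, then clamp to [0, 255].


Multiply each channel by 2.0, round half up, clamp to [0, 255]
R: 143×2.0 = 286 → clamp → 255
G: 28×2.0 = 56
B: 171×2.0 = 342 → clamp → 255
= RGB(255, 56, 255)


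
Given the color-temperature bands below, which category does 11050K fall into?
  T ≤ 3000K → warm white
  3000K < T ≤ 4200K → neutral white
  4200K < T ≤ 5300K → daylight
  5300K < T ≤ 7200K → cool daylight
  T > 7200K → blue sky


Temperature: 11050K
11050K > 7200K → blue sky
Classification: blue sky


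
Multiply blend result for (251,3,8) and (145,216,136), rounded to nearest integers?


Multiply: C = A×B/255, rounded to nearest integer
R: 251×145/255 = 36395/255 ≈ 142.725 → 143
G: 3×216/255 = 648/255 ≈ 2.541 → 3
B: 8×136/255 = 1088/255 ≈ 4.267 → 4
= RGB(143, 3, 4)


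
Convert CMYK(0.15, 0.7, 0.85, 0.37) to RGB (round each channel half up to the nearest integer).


R = 255 × (1-C) × (1-K) = 255 × 0.85 × 0.63 = 136.5525 → 137
G = 255 × (1-M) × (1-K) = 255 × 0.30 × 0.63 = 48.195 → 48
B = 255 × (1-Y) × (1-K) = 255 × 0.15 × 0.63 = 24.0975 → 24
= RGB(137, 48, 24)


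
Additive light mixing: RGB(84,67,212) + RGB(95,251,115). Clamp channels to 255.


Additive: each channel = min(255, C₁+C₂)
R: 84+95 = 179 → 179
G: 67+251 = 318 → 255
B: 212+115 = 327 → 255
= RGB(179, 255, 255)


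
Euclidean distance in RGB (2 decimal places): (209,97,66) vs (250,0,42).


d = √[(R₁-R₂)² + (G₁-G₂)² + (B₁-B₂)²]
d = √[(209-250)² + (97-0)² + (66-42)²]
d = √[1681 + 9409 + 576]
d = √11666
d ≈ 108.01


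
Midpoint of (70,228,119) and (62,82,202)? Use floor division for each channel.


Midpoint: each channel = ⌊(C₁+C₂)/2⌋
R: ⌊(70+62)/2⌋ = 66
G: ⌊(228+82)/2⌋ = 155
B: ⌊(119+202)/2⌋ = 160
= RGB(66, 155, 160)


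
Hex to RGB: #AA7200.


AA → 170 (R)
72 → 114 (G)
00 → 0 (B)
= RGB(170, 114, 0)


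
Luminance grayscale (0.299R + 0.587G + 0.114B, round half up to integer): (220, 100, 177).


Gray = 0.299×R + 0.587×G + 0.114×B
Gray = 0.299×220 + 0.587×100 + 0.114×177
Gray = 65.780 + 58.700 + 20.178
Gray = 144.658 → round half up → 145
Gray = 145


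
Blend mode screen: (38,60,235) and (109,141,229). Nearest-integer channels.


Screen: C = 255 - (255-A)×(255-B)/255, rounded to nearest integer
R: 255 - (255-38)×(255-109)/255 = 255 - 31682/255 ≈ 255 - 124.243 = 130.757 → 131
G: 255 - (255-60)×(255-141)/255 = 255 - 22230/255 ≈ 255 - 87.176 = 167.824 → 168
B: 255 - (255-235)×(255-229)/255 = 255 - 520/255 ≈ 255 - 2.039 = 252.961 → 253
= RGB(131, 168, 253)


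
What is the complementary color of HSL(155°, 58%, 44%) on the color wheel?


Complement = opposite side of color wheel = hue + 180°
H' = (155 + 180) mod 360 = 335°
S and L unchanged.
= HSL(335°, 58%, 44%)


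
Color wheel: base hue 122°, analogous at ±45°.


Base hue: 122°
Left analog: (122 - 45) mod 360 = 77°
Right analog: (122 + 45) mod 360 = 167°
Analogous hues = 77° and 167°


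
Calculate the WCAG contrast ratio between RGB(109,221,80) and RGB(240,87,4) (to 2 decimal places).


Linearize each sRGB channel c=v/255: c/12.92 if c ≤ 0.04045 else ((c+0.055)/1.055)^2.4
L = 0.2126×R_lin + 0.7152×G_lin + 0.0722×B_lin
Color 1 (109,221,80):
  R=109: 109/255≈0.4275 > 0.04045 → ((0.4275+0.055)/1.055)^2.4 ≈ 0.15293
  G=221: 221/255≈0.8667 > 0.04045 → ((0.8667+0.055)/1.055)^2.4 ≈ 0.72306
  B=80: 80/255≈0.3137 > 0.04045 → ((0.3137+0.055)/1.055)^2.4 ≈ 0.08022
  L1 = 0.2126×0.15293 + 0.7152×0.72306 + 0.0722×0.08022 ≈ 0.55543
Color 2 (240,87,4):
  R=240: 240/255≈0.9412 > 0.04045 → ((0.9412+0.055)/1.055)^2.4 ≈ 0.87137
  G=87: 87/255≈0.3412 > 0.04045 → ((0.3412+0.055)/1.055)^2.4 ≈ 0.09531
  B=4: 4/255≈0.0157 ≤ 0.04045 → 0.0157/12.92 ≈ 0.00121
  L2 = 0.2126×0.87137 + 0.7152×0.09531 + 0.0722×0.00121 ≈ 0.25350
Lighter = 0.55543, Darker = 0.25350
Ratio = (L_lighter + 0.05) / (L_darker + 0.05)
Ratio = (0.55543 + 0.05) / (0.25350 + 0.05) = 0.60543 / 0.30350 ≈ 1.9948
Ratio ≈ 1.99:1


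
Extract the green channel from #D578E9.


Color: #D578E9
R = D5 = 213
G = 78 = 120
B = E9 = 233
Green = 120


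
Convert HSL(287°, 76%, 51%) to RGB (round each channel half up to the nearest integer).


H=287°, S=0.76, L=0.51
C = (1-|2L-1|)×S = (1-|0.02|)×0.76 = 0.7448
H' = H/60 = 287/60 ≈ 4.7833; X = C×(1-|H' mod 2 - 1|) ≈ 0.5834
m = L - C/2 = 0.51 - 0.3724 = 0.1376
Sector ⌊H'⌋ = 4 → (R',G',B') = (≈0.5834, 0.0, 0.7448)
RGB = ((R'+m)×255, (G'+m)×255, (B'+m)×255) = (183.8618, 35.088, 225.012)
Round half up → RGB(184, 35, 225)


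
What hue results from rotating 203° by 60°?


New hue = (H + rotation) mod 360
New hue = (203 + 60) mod 360
= 263 mod 360
= 263°


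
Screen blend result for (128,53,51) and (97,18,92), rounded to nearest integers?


Screen: C = 255 - (255-A)×(255-B)/255, rounded to nearest integer
R: 255 - (255-128)×(255-97)/255 = 255 - 20066/255 ≈ 255 - 78.690 = 176.310 → 176
G: 255 - (255-53)×(255-18)/255 = 255 - 47874/255 ≈ 255 - 187.741 = 67.259 → 67
B: 255 - (255-51)×(255-92)/255 = 255 - 33252/255 ≈ 255 - 130.400 = 124.600 → 125
= RGB(176, 67, 125)


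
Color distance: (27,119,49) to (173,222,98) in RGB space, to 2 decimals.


d = √[(R₁-R₂)² + (G₁-G₂)² + (B₁-B₂)²]
d = √[(27-173)² + (119-222)² + (49-98)²]
d = √[21316 + 10609 + 2401]
d = √34326
d ≈ 185.27


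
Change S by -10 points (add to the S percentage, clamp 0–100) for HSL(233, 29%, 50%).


Original S = 29%
Adjustment = -10 percentage points
New S = 29 + (-10) = 19
Clamp to [0, 100] → 19
= HSL(233°, 19%, 50%)


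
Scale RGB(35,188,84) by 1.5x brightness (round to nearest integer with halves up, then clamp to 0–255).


Multiply each channel by 1.5, round half up, clamp to [0, 255]
R: 35×1.5 = 52.5 → round → 53
G: 188×1.5 = 282 → clamp → 255
B: 84×1.5 = 126
= RGB(53, 255, 126)


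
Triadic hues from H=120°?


Triadic: equally spaced at 120° intervals
H1 = 120°
H2 = (120 + 120) mod 360 = 240°
H3 = (120 + 240) mod 360 = 0°
Triadic = 120°, 240°, 0°


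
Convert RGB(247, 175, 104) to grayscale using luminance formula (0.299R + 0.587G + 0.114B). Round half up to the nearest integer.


Gray = 0.299×R + 0.587×G + 0.114×B
Gray = 0.299×247 + 0.587×175 + 0.114×104
Gray = 73.853 + 102.725 + 11.856
Gray = 188.434 → round half up → 188
Gray = 188


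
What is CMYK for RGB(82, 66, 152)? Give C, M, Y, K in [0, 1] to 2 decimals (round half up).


R'=82/255≈0.3216, G'=66/255≈0.2588, B'=152/255≈0.5961
K = 1 - max(R',G',B') = 1 - 152/255 = 103/255 = 0.40392… → 0.40
(1-R'-K)/(1-K) simplifies to (max-R)/max with max = 152:
C = (152-82)/152 = 70/152 = 0.46052… → 0.46
M = (152-66)/152 = 86/152 = 0.56578… → 0.57
Y = (152-152)/152 = 0/152 = 0 → 0.00
= CMYK(0.46, 0.57, 0.00, 0.40)


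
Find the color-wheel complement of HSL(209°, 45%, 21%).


Complement = opposite side of color wheel = hue + 180°
H' = (209 + 180) mod 360 = 29°
S and L unchanged.
= HSL(29°, 45%, 21%)


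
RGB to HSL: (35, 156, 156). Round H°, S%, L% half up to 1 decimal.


Normalize: R'=35/255≈0.1373, G'=156/255≈0.6118, B'=156/255≈0.6118
Max=156/255, Min=35/255, Δ=Max-Min=121/255
L = (Max+Min)/2 = (156+35)/510 = 191/510 = 0.37450… → L = 37.5%
L ≤ 0.5 → S = Δ/(Max+Min) = 121/(156+35) = 121/191 = 0.63350… → S = 63.4%
(the 1/255 factors cancel in S and H, so raw channel differences can be used)
Max is G' → H = 60 × ((B-R)/Δ + 2) = 60 × ((156-35)/121 + 2)
  121/121 + 2 = 1 + 2 = 3
  H = 60 × 3 = 180° → H = 180.0°
= HSL(180.0°, 63.4%, 37.5%)


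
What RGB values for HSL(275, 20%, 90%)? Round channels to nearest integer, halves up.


H=275°, S=0.20, L=0.90
C = (1-|2L-1|)×S = (1-|0.80|)×0.20 = 0.04
H' = H/60 = 275/60 ≈ 4.5833; X = C×(1-|H' mod 2 - 1|) ≈ 0.0233
m = L - C/2 = 0.90 - 0.02 = 0.88
Sector ⌊H'⌋ = 4 → (R',G',B') = (≈0.0233, 0.0, 0.04)
RGB = ((R'+m)×255, (G'+m)×255, (B'+m)×255) = (230.35, 224.4, 234.6)
Round half up → RGB(230, 224, 235)


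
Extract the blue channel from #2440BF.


Color: #2440BF
R = 24 = 36
G = 40 = 64
B = BF = 191
Blue = 191


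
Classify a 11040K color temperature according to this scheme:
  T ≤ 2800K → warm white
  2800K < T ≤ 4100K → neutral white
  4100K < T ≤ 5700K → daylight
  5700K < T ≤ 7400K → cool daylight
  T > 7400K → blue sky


Temperature: 11040K
11040K > 7400K → blue sky
Classification: blue sky


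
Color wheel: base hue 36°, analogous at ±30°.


Base hue: 36°
Left analog: (36 - 30) mod 360 = 6°
Right analog: (36 + 30) mod 360 = 66°
Analogous hues = 6° and 66°


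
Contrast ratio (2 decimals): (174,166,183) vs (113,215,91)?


Linearize each sRGB channel c=v/255: c/12.92 if c ≤ 0.04045 else ((c+0.055)/1.055)^2.4
L = 0.2126×R_lin + 0.7152×G_lin + 0.0722×B_lin
Color 1 (174,166,183):
  R=174: 174/255≈0.6824 > 0.04045 → ((0.6824+0.055)/1.055)^2.4 ≈ 0.42327
  G=166: 166/255≈0.6510 > 0.04045 → ((0.6510+0.055)/1.055)^2.4 ≈ 0.38133
  B=183: 183/255≈0.7176 > 0.04045 → ((0.7176+0.055)/1.055)^2.4 ≈ 0.47353
  L1 = 0.2126×0.42327 + 0.7152×0.38133 + 0.0722×0.47353 ≈ 0.39690
Color 2 (113,215,91):
  R=113: 113/255≈0.4431 > 0.04045 → ((0.4431+0.055)/1.055)^2.4 ≈ 0.16513
  G=215: 215/255≈0.8431 > 0.04045 → ((0.8431+0.055)/1.055)^2.4 ≈ 0.67954
  B=91: 91/255≈0.3569 > 0.04045 → ((0.3569+0.055)/1.055)^2.4 ≈ 0.10462
  L2 = 0.2126×0.16513 + 0.7152×0.67954 + 0.0722×0.10462 ≈ 0.52867
Lighter = 0.52867, Darker = 0.39690
Ratio = (L_lighter + 0.05) / (L_darker + 0.05)
Ratio = (0.52867 + 0.05) / (0.39690 + 0.05) = 0.57867 / 0.44690 ≈ 1.2949
Ratio ≈ 1.29:1


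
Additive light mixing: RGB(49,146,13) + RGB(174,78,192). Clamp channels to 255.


Additive: each channel = min(255, C₁+C₂)
R: 49+174 = 223 → 223
G: 146+78 = 224 → 224
B: 13+192 = 205 → 205
= RGB(223, 224, 205)


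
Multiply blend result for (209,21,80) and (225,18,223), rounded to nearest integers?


Multiply: C = A×B/255, rounded to nearest integer
R: 209×225/255 = 47025/255 ≈ 184.412 → 184
G: 21×18/255 = 378/255 ≈ 1.482 → 1
B: 80×223/255 = 17840/255 ≈ 69.961 → 70
= RGB(184, 1, 70)


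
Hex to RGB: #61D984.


61 → 97 (R)
D9 → 217 (G)
84 → 132 (B)
= RGB(97, 217, 132)


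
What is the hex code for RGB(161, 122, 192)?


R = 161 → A1 (hex)
G = 122 → 7A (hex)
B = 192 → C0 (hex)
Hex = #A17AC0


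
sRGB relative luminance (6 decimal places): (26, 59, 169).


Linearize each channel (sRGB transfer function): c = v/255; c_lin = c/12.92 if c ≤ 0.04045, else ((c+0.055)/1.055)^2.4
  R: 26/255 ≈ 0.101961 > 0.04045 → ((0.101961+0.055)/1.055)^2.4 ≈ 0.010330
  G: 59/255 ≈ 0.231373 > 0.04045 → ((0.231373+0.055)/1.055)^2.4 ≈ 0.043735
  B: 169/255 ≈ 0.662745 > 0.04045 → ((0.662745+0.055)/1.055)^2.4 ≈ 0.396755
R_lin = 0.010330, G_lin = 0.043735, B_lin = 0.396755
L = 0.2126×R + 0.7152×G + 0.0722×B
L = 0.2126×0.010330 + 0.7152×0.043735 + 0.0722×0.396755
L ≈ 0.062121


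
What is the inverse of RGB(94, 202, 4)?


Invert: (255-R, 255-G, 255-B)
R: 255-94 = 161
G: 255-202 = 53
B: 255-4 = 251
= RGB(161, 53, 251)


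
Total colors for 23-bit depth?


Colors = 2^bits = 2^23
= 8,388,608 colors


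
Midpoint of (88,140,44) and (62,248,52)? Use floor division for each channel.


Midpoint: each channel = ⌊(C₁+C₂)/2⌋
R: ⌊(88+62)/2⌋ = 75
G: ⌊(140+248)/2⌋ = 194
B: ⌊(44+52)/2⌋ = 48
= RGB(75, 194, 48)


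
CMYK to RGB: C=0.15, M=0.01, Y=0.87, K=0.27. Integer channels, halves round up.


R = 255 × (1-C) × (1-K) = 255 × 0.85 × 0.73 = 158.2275 → 158
G = 255 × (1-M) × (1-K) = 255 × 0.99 × 0.73 = 184.2885 → 184
B = 255 × (1-Y) × (1-K) = 255 × 0.13 × 0.73 = 24.1995 → 24
= RGB(158, 184, 24)


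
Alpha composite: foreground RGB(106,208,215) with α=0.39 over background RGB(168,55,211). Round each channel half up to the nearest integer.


C = α×F + (1-α)×B, with 1-α = 0.61
R: 0.39×106 + 0.61×168 = 41.34 + 102.48 = 143.82 → 144
G: 0.39×208 + 0.61×55 = 81.12 + 33.55 = 114.67 → 115
B: 0.39×215 + 0.61×211 = 83.85 + 128.71 = 212.56 → 213
= RGB(144, 115, 213)


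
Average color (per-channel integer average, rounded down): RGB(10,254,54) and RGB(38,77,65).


Midpoint: each channel = ⌊(C₁+C₂)/2⌋
R: ⌊(10+38)/2⌋ = 24
G: ⌊(254+77)/2⌋ = 165
B: ⌊(54+65)/2⌋ = 59
= RGB(24, 165, 59)


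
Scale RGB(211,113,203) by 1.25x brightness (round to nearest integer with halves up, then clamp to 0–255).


Multiply each channel by 1.25, round half up, clamp to [0, 255]
R: 211×1.25 = 263.75 → round → 264 → clamp → 255
G: 113×1.25 = 141.25 → round → 141
B: 203×1.25 = 253.75 → round → 254
= RGB(255, 141, 254)


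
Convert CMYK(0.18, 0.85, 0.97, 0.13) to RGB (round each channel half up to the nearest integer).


R = 255 × (1-C) × (1-K) = 255 × 0.82 × 0.87 = 181.917 → 182
G = 255 × (1-M) × (1-K) = 255 × 0.15 × 0.87 = 33.2775 → 33
B = 255 × (1-Y) × (1-K) = 255 × 0.03 × 0.87 = 6.6555 → 7
= RGB(182, 33, 7)


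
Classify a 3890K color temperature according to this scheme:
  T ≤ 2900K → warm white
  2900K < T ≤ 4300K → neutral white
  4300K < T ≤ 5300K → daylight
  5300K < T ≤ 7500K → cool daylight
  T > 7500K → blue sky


Temperature: 3890K
2900K < 3890K ≤ 4300K → neutral white
Classification: neutral white


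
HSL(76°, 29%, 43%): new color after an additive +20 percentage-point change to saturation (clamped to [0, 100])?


Original S = 29%
Adjustment = +20 percentage points
New S = 29 + (20) = 49
Clamp to [0, 100] → 49
= HSL(76°, 49%, 43%)


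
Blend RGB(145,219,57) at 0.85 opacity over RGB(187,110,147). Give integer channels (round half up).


C = α×F + (1-α)×B, with 1-α = 0.15
R: 0.85×145 + 0.15×187 = 123.25 + 28.05 = 151.30 → 151
G: 0.85×219 + 0.15×110 = 186.15 + 16.50 = 202.65 → 203
B: 0.85×57 + 0.15×147 = 48.45 + 22.05 = 70.50 → 71
= RGB(151, 203, 71)


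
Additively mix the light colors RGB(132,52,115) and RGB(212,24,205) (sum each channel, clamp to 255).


Additive: each channel = min(255, C₁+C₂)
R: 132+212 = 344 → 255
G: 52+24 = 76 → 76
B: 115+205 = 320 → 255
= RGB(255, 76, 255)


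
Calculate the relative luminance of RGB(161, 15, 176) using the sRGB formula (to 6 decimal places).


Linearize each channel (sRGB transfer function): c = v/255; c_lin = c/12.92 if c ≤ 0.04045, else ((c+0.055)/1.055)^2.4
  R: 161/255 ≈ 0.631373 > 0.04045 → ((0.631373+0.055)/1.055)^2.4 ≈ 0.356400
  G: 15/255 ≈ 0.058824 > 0.04045 → ((0.058824+0.055)/1.055)^2.4 ≈ 0.004777
  B: 176/255 ≈ 0.690196 > 0.04045 → ((0.690196+0.055)/1.055)^2.4 ≈ 0.434154
R_lin = 0.356400, G_lin = 0.004777, B_lin = 0.434154
L = 0.2126×R + 0.7152×G + 0.0722×B
L = 0.2126×0.356400 + 0.7152×0.004777 + 0.0722×0.434154
L ≈ 0.110533


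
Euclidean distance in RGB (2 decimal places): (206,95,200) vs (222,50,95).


d = √[(R₁-R₂)² + (G₁-G₂)² + (B₁-B₂)²]
d = √[(206-222)² + (95-50)² + (200-95)²]
d = √[256 + 2025 + 11025]
d = √13306
d ≈ 115.35


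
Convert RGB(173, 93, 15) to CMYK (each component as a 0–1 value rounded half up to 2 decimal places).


R'=173/255≈0.6784, G'=93/255≈0.3647, B'=15/255≈0.0588
K = 1 - max(R',G',B') = 1 - 173/255 = 82/255 = 0.32156… → 0.32
(1-R'-K)/(1-K) simplifies to (max-R)/max with max = 173:
C = (173-173)/173 = 0/173 = 0 → 0.00
M = (173-93)/173 = 80/173 = 0.46242… → 0.46
Y = (173-15)/173 = 158/173 = 0.91329… → 0.91
= CMYK(0.00, 0.46, 0.91, 0.32)


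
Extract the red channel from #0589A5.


Color: #0589A5
R = 05 = 5
G = 89 = 137
B = A5 = 165
Red = 5


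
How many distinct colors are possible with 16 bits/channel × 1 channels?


Total bits = 16 bits/channel × 1 channels = 16 bits
Distinct colors = 2^16
= 65,536 colors


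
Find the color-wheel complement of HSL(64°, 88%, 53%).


Complement = opposite side of color wheel = hue + 180°
H' = (64 + 180) mod 360 = 244°
S and L unchanged.
= HSL(244°, 88%, 53%)


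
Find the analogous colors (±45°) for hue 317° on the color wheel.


Base hue: 317°
Left analog: (317 - 45) mod 360 = 272°
Right analog: (317 + 45) mod 360 = 2°
Analogous hues = 272° and 2°


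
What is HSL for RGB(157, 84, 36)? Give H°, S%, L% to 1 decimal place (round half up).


Normalize: R'=157/255≈0.6157, G'=84/255≈0.3294, B'=36/255≈0.1412
Max=157/255, Min=36/255, Δ=Max-Min=121/255
L = (Max+Min)/2 = (157+36)/510 = 193/510 = 0.37843… → L = 37.8%
L ≤ 0.5 → S = Δ/(Max+Min) = 121/(157+36) = 121/193 = 0.62694… → S = 62.7%
(the 1/255 factors cancel in S and H, so raw channel differences can be used)
Max is R' → H = 60 × (((G-B)/Δ) mod 6) = 60 × (((84-36)/121) mod 6)
  48/121 = 0.3966…
  H = 60 × 0.3966… = 23.801…° → H = 23.8°
= HSL(23.8°, 62.7%, 37.8%)


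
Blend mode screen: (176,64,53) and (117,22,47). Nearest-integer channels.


Screen: C = 255 - (255-A)×(255-B)/255, rounded to nearest integer
R: 255 - (255-176)×(255-117)/255 = 255 - 10902/255 ≈ 255 - 42.753 = 212.247 → 212
G: 255 - (255-64)×(255-22)/255 = 255 - 44503/255 ≈ 255 - 174.522 = 80.478 → 80
B: 255 - (255-53)×(255-47)/255 = 255 - 42016/255 ≈ 255 - 164.769 = 90.231 → 90
= RGB(212, 80, 90)


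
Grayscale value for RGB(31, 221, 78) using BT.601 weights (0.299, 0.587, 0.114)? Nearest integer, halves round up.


Gray = 0.299×R + 0.587×G + 0.114×B
Gray = 0.299×31 + 0.587×221 + 0.114×78
Gray = 9.269 + 129.727 + 8.892
Gray = 147.888 → round half up → 148
Gray = 148


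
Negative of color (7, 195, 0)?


Invert: (255-R, 255-G, 255-B)
R: 255-7 = 248
G: 255-195 = 60
B: 255-0 = 255
= RGB(248, 60, 255)


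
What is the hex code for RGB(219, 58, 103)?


R = 219 → DB (hex)
G = 58 → 3A (hex)
B = 103 → 67 (hex)
Hex = #DB3A67


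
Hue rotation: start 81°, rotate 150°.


New hue = (H + rotation) mod 360
New hue = (81 + 150) mod 360
= 231 mod 360
= 231°


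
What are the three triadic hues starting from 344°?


Triadic: equally spaced at 120° intervals
H1 = 344°
H2 = (344 + 120) mod 360 = 104°
H3 = (344 + 240) mod 360 = 224°
Triadic = 344°, 104°, 224°


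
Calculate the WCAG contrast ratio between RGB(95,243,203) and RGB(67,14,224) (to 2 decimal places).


Linearize each sRGB channel c=v/255: c/12.92 if c ≤ 0.04045 else ((c+0.055)/1.055)^2.4
L = 0.2126×R_lin + 0.7152×G_lin + 0.0722×B_lin
Color 1 (95,243,203):
  R=95: 95/255≈0.3725 > 0.04045 → ((0.3725+0.055)/1.055)^2.4 ≈ 0.11444
  G=243: 243/255≈0.9529 > 0.04045 → ((0.9529+0.055)/1.055)^2.4 ≈ 0.89627
  B=203: 203/255≈0.7961 > 0.04045 → ((0.7961+0.055)/1.055)^2.4 ≈ 0.59720
  L1 = 0.2126×0.11444 + 0.7152×0.89627 + 0.0722×0.59720 ≈ 0.70846
Color 2 (67,14,224):
  R=67: 67/255≈0.2627 > 0.04045 → ((0.2627+0.055)/1.055)^2.4 ≈ 0.05613
  G=14: 14/255≈0.0549 > 0.04045 → ((0.0549+0.055)/1.055)^2.4 ≈ 0.00439
  B=224: 224/255≈0.8784 > 0.04045 → ((0.8784+0.055)/1.055)^2.4 ≈ 0.74540
  L2 = 0.2126×0.05613 + 0.7152×0.00439 + 0.0722×0.74540 ≈ 0.06889
Lighter = 0.70846, Darker = 0.06889
Ratio = (L_lighter + 0.05) / (L_darker + 0.05)
Ratio = (0.70846 + 0.05) / (0.06889 + 0.05) = 0.75846 / 0.11889 ≈ 6.3794
Ratio ≈ 6.38:1


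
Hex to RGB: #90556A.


90 → 144 (R)
55 → 85 (G)
6A → 106 (B)
= RGB(144, 85, 106)


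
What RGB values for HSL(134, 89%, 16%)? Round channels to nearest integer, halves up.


H=134°, S=0.89, L=0.16
C = (1-|2L-1|)×S = (1-|-0.68|)×0.89 = 0.2848
H' = H/60 = 134/60 ≈ 2.2333; X = C×(1-|H' mod 2 - 1|) ≈ 0.0665
m = L - C/2 = 0.16 - 0.1424 = 0.0176
Sector ⌊H'⌋ = 2 → (R',G',B') = (0.0, 0.2848, ≈0.0665)
RGB = ((R'+m)×255, (G'+m)×255, (B'+m)×255) = (4.488, 77.112, 21.4336)
Round half up → RGB(4, 77, 21)


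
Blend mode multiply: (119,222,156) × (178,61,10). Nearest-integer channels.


Multiply: C = A×B/255, rounded to nearest integer
R: 119×178/255 = 21182/255 ≈ 83.067 → 83
G: 222×61/255 = 13542/255 ≈ 53.106 → 53
B: 156×10/255 = 1560/255 ≈ 6.118 → 6
= RGB(83, 53, 6)


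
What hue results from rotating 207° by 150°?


New hue = (H + rotation) mod 360
New hue = (207 + 150) mod 360
= 357 mod 360
= 357°


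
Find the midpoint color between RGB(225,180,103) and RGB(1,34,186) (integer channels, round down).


Midpoint: each channel = ⌊(C₁+C₂)/2⌋
R: ⌊(225+1)/2⌋ = 113
G: ⌊(180+34)/2⌋ = 107
B: ⌊(103+186)/2⌋ = 144
= RGB(113, 107, 144)


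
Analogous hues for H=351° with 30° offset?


Base hue: 351°
Left analog: (351 - 30) mod 360 = 321°
Right analog: (351 + 30) mod 360 = 21°
Analogous hues = 321° and 21°


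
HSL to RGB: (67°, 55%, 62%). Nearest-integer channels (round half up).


H=67°, S=0.55, L=0.62
C = (1-|2L-1|)×S = (1-|0.24|)×0.55 = 0.418
H' = H/60 = 67/60 ≈ 1.1167; X = C×(1-|H' mod 2 - 1|) ≈ 0.3692
m = L - C/2 = 0.62 - 0.209 = 0.411
Sector ⌊H'⌋ = 1 → (R',G',B') = (≈0.3692, 0.418, 0.0)
RGB = ((R'+m)×255, (G'+m)×255, (B'+m)×255) = (198.9595, 211.395, 104.805)
Round half up → RGB(199, 211, 105)


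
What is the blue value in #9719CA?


Color: #9719CA
R = 97 = 151
G = 19 = 25
B = CA = 202
Blue = 202


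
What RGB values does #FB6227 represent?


FB → 251 (R)
62 → 98 (G)
27 → 39 (B)
= RGB(251, 98, 39)


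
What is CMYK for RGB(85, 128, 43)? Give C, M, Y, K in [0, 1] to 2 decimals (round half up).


R'=85/255≈0.3333, G'=128/255≈0.5020, B'=43/255≈0.1686
K = 1 - max(R',G',B') = 1 - 128/255 = 127/255 = 0.49803… → 0.50
(1-R'-K)/(1-K) simplifies to (max-R)/max with max = 128:
C = (128-85)/128 = 43/128 = 0.33593… → 0.34
M = (128-128)/128 = 0/128 = 0 → 0.00
Y = (128-43)/128 = 85/128 = 0.66406… → 0.66
= CMYK(0.34, 0.00, 0.66, 0.50)


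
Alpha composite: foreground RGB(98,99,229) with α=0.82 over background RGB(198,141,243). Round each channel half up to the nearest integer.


C = α×F + (1-α)×B, with 1-α = 0.18
R: 0.82×98 + 0.18×198 = 80.36 + 35.64 = 116.00 → 116
G: 0.82×99 + 0.18×141 = 81.18 + 25.38 = 106.56 → 107
B: 0.82×229 + 0.18×243 = 187.78 + 43.74 = 231.52 → 232
= RGB(116, 107, 232)


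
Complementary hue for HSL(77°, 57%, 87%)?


Complement = opposite side of color wheel = hue + 180°
H' = (77 + 180) mod 360 = 257°
S and L unchanged.
= HSL(257°, 57%, 87%)


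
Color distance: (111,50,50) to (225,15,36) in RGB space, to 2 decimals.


d = √[(R₁-R₂)² + (G₁-G₂)² + (B₁-B₂)²]
d = √[(111-225)² + (50-15)² + (50-36)²]
d = √[12996 + 1225 + 196]
d = √14417
d ≈ 120.07


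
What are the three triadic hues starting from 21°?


Triadic: equally spaced at 120° intervals
H1 = 21°
H2 = (21 + 120) mod 360 = 141°
H3 = (21 + 240) mod 360 = 261°
Triadic = 21°, 141°, 261°


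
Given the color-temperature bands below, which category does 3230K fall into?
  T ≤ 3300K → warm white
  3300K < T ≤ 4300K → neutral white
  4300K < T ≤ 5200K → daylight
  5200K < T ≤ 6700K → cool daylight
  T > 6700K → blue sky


Temperature: 3230K
3230K ≤ 3300K → warm white
Classification: warm white


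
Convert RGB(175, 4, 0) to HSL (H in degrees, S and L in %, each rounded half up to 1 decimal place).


Normalize: R'=175/255≈0.6863, G'=4/255≈0.0157, B'=0/255≈0.0000
Max=175/255, Min=0/255, Δ=Max-Min=175/255
L = (Max+Min)/2 = (175+0)/510 = 175/510 = 0.34313… → L = 34.3%
L ≤ 0.5 → S = Δ/(Max+Min) = 175/(175+0) = 175/175 = 1 → S = 100.0%
(the 1/255 factors cancel in S and H, so raw channel differences can be used)
Max is R' → H = 60 × (((G-B)/Δ) mod 6) = 60 × (((4-0)/175) mod 6)
  4/175 = 0.0228…
  H = 60 × 0.0228… = 1.371…° → H = 1.4°
= HSL(1.4°, 100.0%, 34.3%)


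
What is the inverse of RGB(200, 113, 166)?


Invert: (255-R, 255-G, 255-B)
R: 255-200 = 55
G: 255-113 = 142
B: 255-166 = 89
= RGB(55, 142, 89)


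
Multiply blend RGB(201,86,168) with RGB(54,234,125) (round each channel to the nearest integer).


Multiply: C = A×B/255, rounded to nearest integer
R: 201×54/255 = 10854/255 ≈ 42.565 → 43
G: 86×234/255 = 20124/255 ≈ 78.918 → 79
B: 168×125/255 = 21000/255 ≈ 82.353 → 82
= RGB(43, 79, 82)


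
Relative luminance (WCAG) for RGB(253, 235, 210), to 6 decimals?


Linearize each channel (sRGB transfer function): c = v/255; c_lin = c/12.92 if c ≤ 0.04045, else ((c+0.055)/1.055)^2.4
  R: 253/255 ≈ 0.992157 > 0.04045 → ((0.992157+0.055)/1.055)^2.4 ≈ 0.982251
  G: 235/255 ≈ 0.921569 > 0.04045 → ((0.921569+0.055)/1.055)^2.4 ≈ 0.830770
  B: 210/255 ≈ 0.823529 > 0.04045 → ((0.823529+0.055)/1.055)^2.4 ≈ 0.644480
R_lin = 0.982251, G_lin = 0.830770, B_lin = 0.644480
L = 0.2126×R + 0.7152×G + 0.0722×B
L = 0.2126×0.982251 + 0.7152×0.830770 + 0.0722×0.644480
L ≈ 0.849525


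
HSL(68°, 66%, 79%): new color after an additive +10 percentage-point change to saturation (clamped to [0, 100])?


Original S = 66%
Adjustment = +10 percentage points
New S = 66 + (10) = 76
Clamp to [0, 100] → 76
= HSL(68°, 76%, 79%)


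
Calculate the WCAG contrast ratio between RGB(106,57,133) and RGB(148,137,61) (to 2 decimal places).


Linearize each sRGB channel c=v/255: c/12.92 if c ≤ 0.04045 else ((c+0.055)/1.055)^2.4
L = 0.2126×R_lin + 0.7152×G_lin + 0.0722×B_lin
Color 1 (106,57,133):
  R=106: 106/255≈0.4157 > 0.04045 → ((0.4157+0.055)/1.055)^2.4 ≈ 0.14413
  G=57: 57/255≈0.2235 > 0.04045 → ((0.2235+0.055)/1.055)^2.4 ≈ 0.04092
  B=133: 133/255≈0.5216 > 0.04045 → ((0.5216+0.055)/1.055)^2.4 ≈ 0.23455
  L1 = 0.2126×0.14413 + 0.7152×0.04092 + 0.0722×0.23455 ≈ 0.07684
Color 2 (148,137,61):
  R=148: 148/255≈0.5804 > 0.04045 → ((0.5804+0.055)/1.055)^2.4 ≈ 0.29614
  G=137: 137/255≈0.5373 > 0.04045 → ((0.5373+0.055)/1.055)^2.4 ≈ 0.25016
  B=61: 61/255≈0.2392 > 0.04045 → ((0.2392+0.055)/1.055)^2.4 ≈ 0.04667
  L2 = 0.2126×0.29614 + 0.7152×0.25016 + 0.0722×0.04667 ≈ 0.24524
Lighter = 0.24524, Darker = 0.07684
Ratio = (L_lighter + 0.05) / (L_darker + 0.05)
Ratio = (0.24524 + 0.05) / (0.07684 + 0.05) = 0.29524 / 0.12684 ≈ 2.3277
Ratio ≈ 2.33:1


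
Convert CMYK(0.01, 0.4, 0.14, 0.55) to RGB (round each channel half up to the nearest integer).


R = 255 × (1-C) × (1-K) = 255 × 0.99 × 0.45 = 113.6025 → 114
G = 255 × (1-M) × (1-K) = 255 × 0.60 × 0.45 = 68.85 → 69
B = 255 × (1-Y) × (1-K) = 255 × 0.86 × 0.45 = 98.685 → 99
= RGB(114, 69, 99)


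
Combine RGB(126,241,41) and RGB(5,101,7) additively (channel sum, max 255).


Additive: each channel = min(255, C₁+C₂)
R: 126+5 = 131 → 131
G: 241+101 = 342 → 255
B: 41+7 = 48 → 48
= RGB(131, 255, 48)


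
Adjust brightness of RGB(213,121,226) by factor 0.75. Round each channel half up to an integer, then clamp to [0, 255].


Multiply each channel by 0.75, round half up, clamp to [0, 255]
R: 213×0.75 = 159.75 → round → 160
G: 121×0.75 = 90.75 → round → 91
B: 226×0.75 = 169.5 → round → 170
= RGB(160, 91, 170)


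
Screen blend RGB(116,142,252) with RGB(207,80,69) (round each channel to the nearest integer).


Screen: C = 255 - (255-A)×(255-B)/255, rounded to nearest integer
R: 255 - (255-116)×(255-207)/255 = 255 - 6672/255 ≈ 255 - 26.165 = 228.835 → 229
G: 255 - (255-142)×(255-80)/255 = 255 - 19775/255 ≈ 255 - 77.549 = 177.451 → 177
B: 255 - (255-252)×(255-69)/255 = 255 - 558/255 ≈ 255 - 2.188 = 252.812 → 253
= RGB(229, 177, 253)


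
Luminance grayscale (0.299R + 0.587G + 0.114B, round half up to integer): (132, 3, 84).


Gray = 0.299×R + 0.587×G + 0.114×B
Gray = 0.299×132 + 0.587×3 + 0.114×84
Gray = 39.468 + 1.761 + 9.576
Gray = 50.805 → round half up → 51
Gray = 51


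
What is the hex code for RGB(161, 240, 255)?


R = 161 → A1 (hex)
G = 240 → F0 (hex)
B = 255 → FF (hex)
Hex = #A1F0FF


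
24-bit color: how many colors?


Colors = 2^bits = 2^24
= 16,777,216 colors


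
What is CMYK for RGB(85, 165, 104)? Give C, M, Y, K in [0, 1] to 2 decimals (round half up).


R'=85/255≈0.3333, G'=165/255≈0.6471, B'=104/255≈0.4078
K = 1 - max(R',G',B') = 1 - 165/255 = 90/255 = 0.35294… → 0.35
(1-R'-K)/(1-K) simplifies to (max-R)/max with max = 165:
C = (165-85)/165 = 80/165 = 0.48484… → 0.48
M = (165-165)/165 = 0/165 = 0 → 0.00
Y = (165-104)/165 = 61/165 = 0.36969… → 0.37
= CMYK(0.48, 0.00, 0.37, 0.35)


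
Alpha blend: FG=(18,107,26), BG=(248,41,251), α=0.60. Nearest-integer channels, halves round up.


C = α×F + (1-α)×B, with 1-α = 0.40
R: 0.60×18 + 0.40×248 = 10.80 + 99.20 = 110.00 → 110
G: 0.60×107 + 0.40×41 = 64.20 + 16.40 = 80.60 → 81
B: 0.60×26 + 0.40×251 = 15.60 + 100.40 = 116.00 → 116
= RGB(110, 81, 116)


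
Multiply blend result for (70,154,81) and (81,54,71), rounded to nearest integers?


Multiply: C = A×B/255, rounded to nearest integer
R: 70×81/255 = 5670/255 ≈ 22.235 → 22
G: 154×54/255 = 8316/255 ≈ 32.612 → 33
B: 81×71/255 = 5751/255 ≈ 22.553 → 23
= RGB(22, 33, 23)


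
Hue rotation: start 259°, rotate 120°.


New hue = (H + rotation) mod 360
New hue = (259 + 120) mod 360
= 379 mod 360
= 19°


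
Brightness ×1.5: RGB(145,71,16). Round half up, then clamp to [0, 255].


Multiply each channel by 1.5, round half up, clamp to [0, 255]
R: 145×1.5 = 217.5 → round → 218
G: 71×1.5 = 106.5 → round → 107
B: 16×1.5 = 24
= RGB(218, 107, 24)


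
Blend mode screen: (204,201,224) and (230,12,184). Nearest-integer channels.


Screen: C = 255 - (255-A)×(255-B)/255, rounded to nearest integer
R: 255 - (255-204)×(255-230)/255 = 255 - 1275/255 ≈ 255 - 5.000 = 250.000 → 250
G: 255 - (255-201)×(255-12)/255 = 255 - 13122/255 ≈ 255 - 51.459 = 203.541 → 204
B: 255 - (255-224)×(255-184)/255 = 255 - 2201/255 ≈ 255 - 8.631 = 246.369 → 246
= RGB(250, 204, 246)


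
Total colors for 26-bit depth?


Colors = 2^bits = 2^26
= 67,108,864 colors


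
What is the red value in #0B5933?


Color: #0B5933
R = 0B = 11
G = 59 = 89
B = 33 = 51
Red = 11


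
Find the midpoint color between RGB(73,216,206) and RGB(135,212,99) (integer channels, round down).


Midpoint: each channel = ⌊(C₁+C₂)/2⌋
R: ⌊(73+135)/2⌋ = 104
G: ⌊(216+212)/2⌋ = 214
B: ⌊(206+99)/2⌋ = 152
= RGB(104, 214, 152)


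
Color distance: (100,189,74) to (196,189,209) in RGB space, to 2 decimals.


d = √[(R₁-R₂)² + (G₁-G₂)² + (B₁-B₂)²]
d = √[(100-196)² + (189-189)² + (74-209)²]
d = √[9216 + 0 + 18225]
d = √27441
d ≈ 165.65


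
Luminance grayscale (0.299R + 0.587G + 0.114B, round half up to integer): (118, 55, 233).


Gray = 0.299×R + 0.587×G + 0.114×B
Gray = 0.299×118 + 0.587×55 + 0.114×233
Gray = 35.282 + 32.285 + 26.562
Gray = 94.129 → round half up → 94
Gray = 94


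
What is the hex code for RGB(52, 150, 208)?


R = 52 → 34 (hex)
G = 150 → 96 (hex)
B = 208 → D0 (hex)
Hex = #3496D0
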